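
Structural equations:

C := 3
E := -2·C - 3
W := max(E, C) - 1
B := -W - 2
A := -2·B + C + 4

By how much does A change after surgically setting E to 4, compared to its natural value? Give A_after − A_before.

do(E=4) replaces the equation E := -2·C - 3 with the constant E = 4.
W = max(E, C) - 1  [with E=4, C=3]  = 3
B = -W - 2  [with W=3]  = -5
A = -2·B + C + 4  [with B=-5, C=3]  = 17
Without intervention: E = -2·C - 3  [with C=3]  = -9; W = max(E, C) - 1  [with E=-9, C=3]  = 2; B = -W - 2  [with W=2]  = -4; A = -2·B + C + 4  [with B=-4, C=3]  = 15.
Change = 17 − 15 = 2.

2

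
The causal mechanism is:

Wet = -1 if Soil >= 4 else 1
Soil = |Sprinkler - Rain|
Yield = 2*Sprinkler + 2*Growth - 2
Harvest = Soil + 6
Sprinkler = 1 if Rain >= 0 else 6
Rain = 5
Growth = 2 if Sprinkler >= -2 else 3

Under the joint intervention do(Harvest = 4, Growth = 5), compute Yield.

Setting Harvest = 4, Growth = 5 by intervention discards those variables' equations.
Sprinkler = 1 if Rain >= 0 else 6  [with Rain=5]  = 1
Yield = 2*Sprinkler + 2*Growth - 2  [with Sprinkler=1, Growth=5]  = 10

10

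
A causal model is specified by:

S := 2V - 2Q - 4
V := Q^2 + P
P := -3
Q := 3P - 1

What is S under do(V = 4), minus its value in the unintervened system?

The intervention breaks the incoming arrows to V: V := Q^2 + P no longer applies, and V = 4.
Q = 3P - 1  [with P=-3]  = -10
S = 2V - 2Q - 4  [with V=4, Q=-10]  = 24
Without intervention: Q = 3P - 1  [with P=-3]  = -10; V = Q^2 + P  [with Q=-10, P=-3]  = 97; S = 2V - 2Q - 4  [with V=97, Q=-10]  = 210.
Change = 24 − 210 = -186.

-186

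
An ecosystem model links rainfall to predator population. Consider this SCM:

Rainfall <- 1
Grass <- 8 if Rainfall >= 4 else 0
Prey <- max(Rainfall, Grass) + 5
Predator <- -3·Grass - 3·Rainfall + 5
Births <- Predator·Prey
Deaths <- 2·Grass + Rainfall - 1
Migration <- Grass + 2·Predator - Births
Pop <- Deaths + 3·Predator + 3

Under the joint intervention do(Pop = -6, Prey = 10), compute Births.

The joint intervention fixes Pop = -6, Prey = 10, removing each variable's own equation.
Grass = 8 if Rainfall >= 4 else 0  [with Rainfall=1]  = 0
Predator = -3·Grass - 3·Rainfall + 5  [with Grass=0, Rainfall=1]  = 2
Births = Predator·Prey  [with Predator=2, Prey=10]  = 20

20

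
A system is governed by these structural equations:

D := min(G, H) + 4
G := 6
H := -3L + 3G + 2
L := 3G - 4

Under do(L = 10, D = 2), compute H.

The joint intervention fixes L = 10, D = 2, removing each variable's own equation.
H = -3L + 3G + 2  [with L=10, G=6]  = -10

-10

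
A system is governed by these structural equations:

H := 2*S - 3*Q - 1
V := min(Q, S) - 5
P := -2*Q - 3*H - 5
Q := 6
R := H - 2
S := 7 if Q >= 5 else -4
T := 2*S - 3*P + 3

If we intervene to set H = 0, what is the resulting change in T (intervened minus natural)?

The intervention breaks the incoming arrows to H: H := 2*S - 3*Q - 1 no longer applies, and H = 0.
S = 7 if Q >= 5 else -4  [with Q=6]  = 7
P = -2*Q - 3*H - 5  [with Q=6, H=0]  = -17
T = 2*S - 3*P + 3  [with S=7, P=-17]  = 68
Without intervention: S = 7 if Q >= 5 else -4  [with Q=6]  = 7; H = 2*S - 3*Q - 1  [with S=7, Q=6]  = -5; P = -2*Q - 3*H - 5  [with Q=6, H=-5]  = -2; T = 2*S - 3*P + 3  [with S=7, P=-2]  = 23.
Change = 68 − 23 = 45.

45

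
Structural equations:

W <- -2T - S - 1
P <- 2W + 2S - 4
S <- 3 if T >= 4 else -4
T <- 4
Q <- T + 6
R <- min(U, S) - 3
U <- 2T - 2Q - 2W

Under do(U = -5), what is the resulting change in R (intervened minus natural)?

Under do(U=-5), the mechanism U <- 2T - 2Q - 2W is discarded; U is fixed at -5.
S = 3 if T >= 4 else -4  [with T=4]  = 3
R = min(U, S) - 3  [with U=-5, S=3]  = -8
Without intervention: S = 3 if T >= 4 else -4  [with T=4]  = 3; W = -2T - S - 1  [with T=4, S=3]  = -12; Q = T + 6  [with T=4]  = 10; U = 2T - 2Q - 2W  [with T=4, Q=10, W=-12]  = 12; R = min(U, S) - 3  [with U=12, S=3]  = 0.
Change = -8 − 0 = -8.

-8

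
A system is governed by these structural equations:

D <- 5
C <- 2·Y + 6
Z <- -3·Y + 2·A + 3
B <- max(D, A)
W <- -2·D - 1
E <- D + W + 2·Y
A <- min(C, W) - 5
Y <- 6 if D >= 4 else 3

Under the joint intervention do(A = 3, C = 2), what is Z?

-9

Setting A = 3, C = 2 by intervention discards those variables' equations.
Y = 6 if D >= 4 else 3  [with D=5]  = 6
Z = -3·Y + 2·A + 3  [with Y=6, A=3]  = -9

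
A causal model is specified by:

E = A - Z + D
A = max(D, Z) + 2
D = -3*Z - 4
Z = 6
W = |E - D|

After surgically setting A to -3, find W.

do(A=-3) replaces the equation A = max(D, Z) + 2 with the constant A = -3.
D = -3*Z - 4  [with Z=6]  = -22
E = A - Z + D  [with A=-3, Z=6, D=-22]  = -31
W = |E - D|  [with E=-31, D=-22]  = 9

9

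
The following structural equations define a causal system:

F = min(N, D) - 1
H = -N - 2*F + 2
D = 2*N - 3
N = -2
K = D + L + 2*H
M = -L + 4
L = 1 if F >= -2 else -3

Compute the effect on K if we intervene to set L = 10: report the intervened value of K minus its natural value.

13

The intervention breaks the incoming arrows to L: L = 1 if F >= -2 else -3 no longer applies, and L = 10.
D = 2*N - 3  [with N=-2]  = -7
F = min(N, D) - 1  [with N=-2, D=-7]  = -8
H = -N - 2*F + 2  [with N=-2, F=-8]  = 20
K = D + L + 2*H  [with D=-7, L=10, H=20]  = 43
Without intervention: D = 2*N - 3  [with N=-2]  = -7; F = min(N, D) - 1  [with N=-2, D=-7]  = -8; H = -N - 2*F + 2  [with N=-2, F=-8]  = 20; L = 1 if F >= -2 else -3  [with F=-8]  = -3; K = D + L + 2*H  [with D=-7, L=-3, H=20]  = 30.
Change = 43 − 30 = 13.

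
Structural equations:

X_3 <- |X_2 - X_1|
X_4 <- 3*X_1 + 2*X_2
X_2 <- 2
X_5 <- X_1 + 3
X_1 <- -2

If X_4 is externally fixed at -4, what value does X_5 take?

Intervening sets X_4 = -4 and removes its equation (X_4 <- 3*X_1 + 2*X_2).
No directed path runs from X_4 to X_5, so X_5 keeps its natural value.
X_5 = X_1 + 3  [with X_1=-2]  = 1

1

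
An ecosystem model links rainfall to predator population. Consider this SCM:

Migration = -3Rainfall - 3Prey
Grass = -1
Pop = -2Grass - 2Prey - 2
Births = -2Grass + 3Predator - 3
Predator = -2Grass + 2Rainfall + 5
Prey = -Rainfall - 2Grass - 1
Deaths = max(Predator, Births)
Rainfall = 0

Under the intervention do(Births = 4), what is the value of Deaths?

7

The intervention breaks the incoming arrows to Births: Births = -2Grass + 3Predator - 3 no longer applies, and Births = 4.
Predator = -2Grass + 2Rainfall + 5  [with Grass=-1, Rainfall=0]  = 7
Deaths = max(Predator, Births)  [with Predator=7, Births=4]  = 7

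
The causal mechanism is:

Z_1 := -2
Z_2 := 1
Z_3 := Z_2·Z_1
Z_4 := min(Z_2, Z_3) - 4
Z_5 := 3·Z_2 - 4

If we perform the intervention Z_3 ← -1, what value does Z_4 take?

The intervention breaks the incoming arrows to Z_3: Z_3 := Z_2·Z_1 no longer applies, and Z_3 = -1.
Z_4 = min(Z_2, Z_3) - 4  [with Z_2=1, Z_3=-1]  = -5

-5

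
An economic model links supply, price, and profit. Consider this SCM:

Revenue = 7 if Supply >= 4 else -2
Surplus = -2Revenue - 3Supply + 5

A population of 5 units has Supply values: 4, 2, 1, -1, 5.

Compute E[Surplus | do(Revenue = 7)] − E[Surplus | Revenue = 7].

Under do(Revenue=7), Revenue's equation is replaced by Revenue=7 for every unit. Per-unit Surplus: -21, -15, -12, -6, -24. Mean = -15.6.
Observing Revenue=7 restricts to units where Revenue's equation naturally yields 7: Supply ∈ {4, 5}. In that subpopulation Surplus = -21, -24, mean -22.5.
Difference = -15.6 − (-22.5) = 6.9.

6.9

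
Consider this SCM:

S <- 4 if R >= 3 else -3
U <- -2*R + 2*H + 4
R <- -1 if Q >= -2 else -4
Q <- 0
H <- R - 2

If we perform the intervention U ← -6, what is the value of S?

The intervention breaks the incoming arrows to U: U <- -2*R + 2*H + 4 no longer applies, and U = -6.
Since S is not a descendant of the intervened variable, it is unaffected.
R = -1 if Q >= -2 else -4  [with Q=0]  = -1
S = 4 if R >= 3 else -3  [with R=-1]  = -3

-3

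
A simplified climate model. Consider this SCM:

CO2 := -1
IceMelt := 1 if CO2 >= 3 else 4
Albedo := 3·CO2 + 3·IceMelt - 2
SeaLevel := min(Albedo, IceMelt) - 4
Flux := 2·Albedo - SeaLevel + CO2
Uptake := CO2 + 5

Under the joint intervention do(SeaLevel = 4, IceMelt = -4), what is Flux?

The joint intervention fixes SeaLevel = 4, IceMelt = -4, removing each variable's own equation.
Albedo = 3·CO2 + 3·IceMelt - 2  [with CO2=-1, IceMelt=-4]  = -17
Flux = 2·Albedo - SeaLevel + CO2  [with Albedo=-17, SeaLevel=4, CO2=-1]  = -39

-39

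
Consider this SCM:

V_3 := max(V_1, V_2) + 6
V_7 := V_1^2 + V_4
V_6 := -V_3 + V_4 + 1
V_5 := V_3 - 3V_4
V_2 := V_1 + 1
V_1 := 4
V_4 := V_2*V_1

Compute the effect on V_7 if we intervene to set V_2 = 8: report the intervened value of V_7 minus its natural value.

Under do(V_2=8), the mechanism V_2 := V_1 + 1 is discarded; V_2 is fixed at 8.
V_4 = V_2*V_1  [with V_2=8, V_1=4]  = 32
V_7 = V_1^2 + V_4  [with V_1=4, V_4=32]  = 48
Without intervention: V_2 = V_1 + 1  [with V_1=4]  = 5; V_4 = V_2*V_1  [with V_2=5, V_1=4]  = 20; V_7 = V_1^2 + V_4  [with V_1=4, V_4=20]  = 36.
Change = 48 − 36 = 12.

12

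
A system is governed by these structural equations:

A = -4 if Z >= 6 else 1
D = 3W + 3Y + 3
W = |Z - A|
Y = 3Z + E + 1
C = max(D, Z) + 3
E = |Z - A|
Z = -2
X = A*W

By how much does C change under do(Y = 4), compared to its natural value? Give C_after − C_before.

18

do(Y=4) replaces the equation Y = 3Z + E + 1 with the constant Y = 4.
A = -4 if Z >= 6 else 1  [with Z=-2]  = 1
W = |Z - A|  [with Z=-2, A=1]  = 3
D = 3W + 3Y + 3  [with W=3, Y=4]  = 24
C = max(D, Z) + 3  [with D=24, Z=-2]  = 27
Without intervention: A = -4 if Z >= 6 else 1  [with Z=-2]  = 1; E = |Z - A|  [with Z=-2, A=1]  = 3; W = |Z - A|  [with Z=-2, A=1]  = 3; Y = 3Z + E + 1  [with Z=-2, E=3]  = -2; D = 3W + 3Y + 3  [with W=3, Y=-2]  = 6; C = max(D, Z) + 3  [with D=6, Z=-2]  = 9.
Change = 27 − 9 = 18.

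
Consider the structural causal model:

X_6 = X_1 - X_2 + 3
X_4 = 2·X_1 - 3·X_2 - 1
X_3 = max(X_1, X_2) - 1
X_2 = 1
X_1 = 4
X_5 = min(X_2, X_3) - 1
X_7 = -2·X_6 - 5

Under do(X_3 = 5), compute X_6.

The intervention breaks the incoming arrows to X_3: X_3 = max(X_1, X_2) - 1 no longer applies, and X_3 = 5.
No directed path runs from X_3 to X_6, so X_6 keeps its natural value.
X_6 = X_1 - X_2 + 3  [with X_1=4, X_2=1]  = 6

6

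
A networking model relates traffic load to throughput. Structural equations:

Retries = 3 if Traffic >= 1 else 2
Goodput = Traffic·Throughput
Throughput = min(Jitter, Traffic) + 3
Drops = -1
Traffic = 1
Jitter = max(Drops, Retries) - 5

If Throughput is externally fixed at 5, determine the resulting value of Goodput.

5

The intervention breaks the incoming arrows to Throughput: Throughput = min(Jitter, Traffic) + 3 no longer applies, and Throughput = 5.
Goodput = Traffic·Throughput  [with Traffic=1, Throughput=5]  = 5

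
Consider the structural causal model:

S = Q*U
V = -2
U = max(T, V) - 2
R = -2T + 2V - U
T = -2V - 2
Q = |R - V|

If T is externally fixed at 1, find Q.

3

do(T=1) replaces the equation T = -2V - 2 with the constant T = 1.
U = max(T, V) - 2  [with T=1, V=-2]  = -1
R = -2T + 2V - U  [with T=1, V=-2, U=-1]  = -5
Q = |R - V|  [with R=-5, V=-2]  = 3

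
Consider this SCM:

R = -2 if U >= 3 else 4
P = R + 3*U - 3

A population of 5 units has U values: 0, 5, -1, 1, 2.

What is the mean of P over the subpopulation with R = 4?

2.5

Conditioning on R=4 selects the 4 unit(s) with U ∈ {0, -1, 1, 2}. Their P values: 1, -2, 4, 7. Mean = 2.5.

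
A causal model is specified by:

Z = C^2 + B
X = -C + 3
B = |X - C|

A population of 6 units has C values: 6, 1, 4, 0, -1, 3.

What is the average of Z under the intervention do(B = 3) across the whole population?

13.5

Every unit gets B=3 under the intervention. Z values become 39, 4, 19, 3, 4, 12; E[Z|do(B=3)] = 13.5.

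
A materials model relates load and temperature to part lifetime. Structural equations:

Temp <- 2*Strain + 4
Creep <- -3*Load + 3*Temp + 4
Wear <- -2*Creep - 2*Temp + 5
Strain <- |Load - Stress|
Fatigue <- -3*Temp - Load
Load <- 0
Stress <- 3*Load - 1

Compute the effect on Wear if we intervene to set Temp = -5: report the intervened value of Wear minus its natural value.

88

Under do(Temp=-5), the mechanism Temp <- 2*Strain + 4 is discarded; Temp is fixed at -5.
Creep = -3*Load + 3*Temp + 4  [with Load=0, Temp=-5]  = -11
Wear = -2*Creep - 2*Temp + 5  [with Creep=-11, Temp=-5]  = 37
Without intervention: Stress = 3*Load - 1  [with Load=0]  = -1; Strain = |Load - Stress|  [with Load=0, Stress=-1]  = 1; Temp = 2*Strain + 4  [with Strain=1]  = 6; Creep = -3*Load + 3*Temp + 4  [with Load=0, Temp=6]  = 22; Wear = -2*Creep - 2*Temp + 5  [with Creep=22, Temp=6]  = -51.
Change = 37 − (-51) = 88.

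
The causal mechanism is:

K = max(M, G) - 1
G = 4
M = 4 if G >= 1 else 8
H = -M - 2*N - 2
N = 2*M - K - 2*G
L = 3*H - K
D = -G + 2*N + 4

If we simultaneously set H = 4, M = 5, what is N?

Under do(H = 4, M = 5), each intervened variable's structural equation is replaced by its fixed value.
K = max(M, G) - 1  [with M=5, G=4]  = 4
N = 2*M - K - 2*G  [with M=5, K=4, G=4]  = -2

-2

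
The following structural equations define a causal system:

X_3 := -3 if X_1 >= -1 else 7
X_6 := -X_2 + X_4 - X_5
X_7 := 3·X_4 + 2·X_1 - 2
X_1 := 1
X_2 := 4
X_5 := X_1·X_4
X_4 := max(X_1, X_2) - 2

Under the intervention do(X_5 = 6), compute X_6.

The intervention breaks the incoming arrows to X_5: X_5 := X_1·X_4 no longer applies, and X_5 = 6.
X_4 = max(X_1, X_2) - 2  [with X_1=1, X_2=4]  = 2
X_6 = -X_2 + X_4 - X_5  [with X_2=4, X_4=2, X_5=6]  = -8

-8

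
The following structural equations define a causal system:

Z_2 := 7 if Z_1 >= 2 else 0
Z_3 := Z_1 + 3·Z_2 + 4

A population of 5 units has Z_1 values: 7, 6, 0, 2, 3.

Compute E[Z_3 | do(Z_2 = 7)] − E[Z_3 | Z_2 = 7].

do(Z_2=7) breaks Z_2's dependence on Z_1. With Z_2=7 fixed, Z_3 across the units is 32, 31, 25, 27, 28, mean 28.6.
Conditioning on Z_2=7 selects the 4 unit(s) with Z_1 ∈ {7, 6, 2, 3}. Their Z_3 values: 32, 31, 27, 28. Mean = 29.5.
Difference = 28.6 − 29.5 = -0.9.

-0.9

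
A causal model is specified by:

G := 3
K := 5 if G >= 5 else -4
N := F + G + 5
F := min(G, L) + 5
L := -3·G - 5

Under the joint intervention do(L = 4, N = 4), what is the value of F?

Under do(L = 4, N = 4), each intervened variable's structural equation is replaced by its fixed value.
F = min(G, L) + 5  [with G=3, L=4]  = 8

8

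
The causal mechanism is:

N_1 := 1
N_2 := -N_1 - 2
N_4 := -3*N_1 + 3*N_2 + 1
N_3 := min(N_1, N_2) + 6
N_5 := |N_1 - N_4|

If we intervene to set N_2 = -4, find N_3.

2

The intervention breaks the incoming arrows to N_2: N_2 := -N_1 - 2 no longer applies, and N_2 = -4.
N_3 = min(N_1, N_2) + 6  [with N_1=1, N_2=-4]  = 2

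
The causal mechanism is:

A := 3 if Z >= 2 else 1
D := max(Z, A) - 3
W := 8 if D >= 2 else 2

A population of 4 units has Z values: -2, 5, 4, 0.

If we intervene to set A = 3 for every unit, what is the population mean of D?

0.75

do(A=3) breaks A's dependence on Z. With A=3 fixed, D across the units is 0, 2, 1, 0, mean 0.75.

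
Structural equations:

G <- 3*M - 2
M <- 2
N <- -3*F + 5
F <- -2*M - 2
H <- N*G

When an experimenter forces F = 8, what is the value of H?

do(F=8) replaces the equation F <- -2*M - 2 with the constant F = 8.
G = 3*M - 2  [with M=2]  = 4
N = -3*F + 5  [with F=8]  = -19
H = N*G  [with N=-19, G=4]  = -76

-76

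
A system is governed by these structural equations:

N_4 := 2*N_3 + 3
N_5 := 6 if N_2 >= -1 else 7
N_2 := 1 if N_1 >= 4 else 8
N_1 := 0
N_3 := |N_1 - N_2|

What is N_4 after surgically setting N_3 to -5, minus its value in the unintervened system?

-26

The intervention breaks the incoming arrows to N_3: N_3 := |N_1 - N_2| no longer applies, and N_3 = -5.
N_4 = 2*N_3 + 3  [with N_3=-5]  = -7
Without intervention: N_2 = 1 if N_1 >= 4 else 8  [with N_1=0]  = 8; N_3 = |N_1 - N_2|  [with N_1=0, N_2=8]  = 8; N_4 = 2*N_3 + 3  [with N_3=8]  = 19.
Change = -7 − 19 = -26.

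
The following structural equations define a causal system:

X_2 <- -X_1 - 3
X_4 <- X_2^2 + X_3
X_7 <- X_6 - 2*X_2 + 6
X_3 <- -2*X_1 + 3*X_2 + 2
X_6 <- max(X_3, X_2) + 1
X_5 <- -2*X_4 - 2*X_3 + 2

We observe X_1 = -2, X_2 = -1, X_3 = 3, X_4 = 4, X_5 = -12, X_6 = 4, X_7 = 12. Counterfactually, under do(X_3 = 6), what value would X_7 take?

The intervention breaks the incoming arrows to X_3: X_3 <- -2*X_1 + 3*X_2 + 2 no longer applies, and X_3 = 6.
X_2 = -X_1 - 3  [with X_1=-2]  = -1
X_6 = max(X_3, X_2) + 1  [with X_3=6, X_2=-1]  = 7
X_7 = X_6 - 2*X_2 + 6  [with X_6=7, X_2=-1]  = 15

15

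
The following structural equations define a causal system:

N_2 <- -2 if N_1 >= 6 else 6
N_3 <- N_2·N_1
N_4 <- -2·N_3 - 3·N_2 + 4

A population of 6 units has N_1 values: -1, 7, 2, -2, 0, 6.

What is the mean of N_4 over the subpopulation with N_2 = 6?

Conditioning on N_2=6 selects the 4 unit(s) with N_1 ∈ {-1, 2, -2, 0}. Their N_4 values: -2, -38, 10, -14. Mean = -11.

-11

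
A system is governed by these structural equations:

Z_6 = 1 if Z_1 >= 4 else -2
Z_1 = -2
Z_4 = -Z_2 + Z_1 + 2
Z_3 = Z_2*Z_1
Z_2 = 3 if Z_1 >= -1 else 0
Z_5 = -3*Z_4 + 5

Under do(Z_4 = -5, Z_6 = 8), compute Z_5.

Setting Z_4 = -5, Z_6 = 8 by intervention discards those variables' equations.
Z_5 = -3*Z_4 + 5  [with Z_4=-5]  = 20

20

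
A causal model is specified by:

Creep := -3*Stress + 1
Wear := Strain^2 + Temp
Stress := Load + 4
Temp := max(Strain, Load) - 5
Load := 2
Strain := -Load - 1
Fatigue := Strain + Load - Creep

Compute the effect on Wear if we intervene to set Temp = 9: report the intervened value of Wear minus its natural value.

Under do(Temp=9), the mechanism Temp := max(Strain, Load) - 5 is discarded; Temp is fixed at 9.
Strain = -Load - 1  [with Load=2]  = -3
Wear = Strain^2 + Temp  [with Strain=-3, Temp=9]  = 18
Without intervention: Strain = -Load - 1  [with Load=2]  = -3; Temp = max(Strain, Load) - 5  [with Strain=-3, Load=2]  = -3; Wear = Strain^2 + Temp  [with Strain=-3, Temp=-3]  = 6.
Change = 18 − 6 = 12.

12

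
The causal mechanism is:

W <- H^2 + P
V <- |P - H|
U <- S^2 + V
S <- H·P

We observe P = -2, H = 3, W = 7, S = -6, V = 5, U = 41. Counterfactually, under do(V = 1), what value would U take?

37

The intervention breaks the incoming arrows to V: V <- |P - H| no longer applies, and V = 1.
S = H·P  [with H=3, P=-2]  = -6
U = S^2 + V  [with S=-6, V=1]  = 37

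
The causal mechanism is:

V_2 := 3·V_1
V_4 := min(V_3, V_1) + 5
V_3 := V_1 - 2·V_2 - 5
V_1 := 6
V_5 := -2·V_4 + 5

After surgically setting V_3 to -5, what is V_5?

5

do(V_3=-5) replaces the equation V_3 := V_1 - 2·V_2 - 5 with the constant V_3 = -5.
V_4 = min(V_3, V_1) + 5  [with V_3=-5, V_1=6]  = 0
V_5 = -2·V_4 + 5  [with V_4=0]  = 5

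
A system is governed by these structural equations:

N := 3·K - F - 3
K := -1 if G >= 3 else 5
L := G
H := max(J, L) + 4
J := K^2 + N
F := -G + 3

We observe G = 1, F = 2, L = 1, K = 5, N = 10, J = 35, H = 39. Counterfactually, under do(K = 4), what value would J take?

Under do(K=4), the mechanism K := -1 if G >= 3 else 5 is discarded; K is fixed at 4.
F = -G + 3  [with G=1]  = 2
N = 3·K - F - 3  [with K=4, F=2]  = 7
J = K^2 + N  [with K=4, N=7]  = 23

23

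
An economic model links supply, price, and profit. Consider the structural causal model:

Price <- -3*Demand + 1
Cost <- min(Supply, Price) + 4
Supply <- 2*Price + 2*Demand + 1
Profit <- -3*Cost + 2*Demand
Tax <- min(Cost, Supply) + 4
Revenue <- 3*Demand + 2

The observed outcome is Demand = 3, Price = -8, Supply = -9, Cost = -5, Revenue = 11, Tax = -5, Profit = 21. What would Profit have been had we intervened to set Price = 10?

Under do(Price=10), the mechanism Price <- -3*Demand + 1 is discarded; Price is fixed at 10.
Supply = 2*Price + 2*Demand + 1  [with Price=10, Demand=3]  = 27
Cost = min(Supply, Price) + 4  [with Supply=27, Price=10]  = 14
Profit = -3*Cost + 2*Demand  [with Cost=14, Demand=3]  = -36

-36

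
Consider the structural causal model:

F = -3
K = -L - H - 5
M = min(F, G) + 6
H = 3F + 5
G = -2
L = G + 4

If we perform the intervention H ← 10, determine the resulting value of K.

-17

Under do(H=10), the mechanism H = 3F + 5 is discarded; H is fixed at 10.
L = G + 4  [with G=-2]  = 2
K = -L - H - 5  [with L=2, H=10]  = -17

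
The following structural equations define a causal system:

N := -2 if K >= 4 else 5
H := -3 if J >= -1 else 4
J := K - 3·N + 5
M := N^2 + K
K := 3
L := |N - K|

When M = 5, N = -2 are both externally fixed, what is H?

-3

The joint intervention fixes M = 5, N = -2, removing each variable's own equation.
J = K - 3·N + 5  [with K=3, N=-2]  = 14
H = -3 if J >= -1 else 4  [with J=14]  = -3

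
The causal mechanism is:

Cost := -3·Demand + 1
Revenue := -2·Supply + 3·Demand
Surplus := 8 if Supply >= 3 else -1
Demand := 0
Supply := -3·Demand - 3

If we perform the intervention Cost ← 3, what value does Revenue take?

6

The intervention breaks the incoming arrows to Cost: Cost := -3·Demand + 1 no longer applies, and Cost = 3.
Revenue is not downstream of the intervention, so its value is determined by the original equations.
Supply = -3·Demand - 3  [with Demand=0]  = -3
Revenue = -2·Supply + 3·Demand  [with Supply=-3, Demand=0]  = 6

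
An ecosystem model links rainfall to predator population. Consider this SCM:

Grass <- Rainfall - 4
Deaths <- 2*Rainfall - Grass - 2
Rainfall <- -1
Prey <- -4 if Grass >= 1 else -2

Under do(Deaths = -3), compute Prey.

-2

Under do(Deaths=-3), the mechanism Deaths <- 2*Rainfall - Grass - 2 is discarded; Deaths is fixed at -3.
Since Prey is not a descendant of the intervened variable, it is unaffected.
Grass = Rainfall - 4  [with Rainfall=-1]  = -5
Prey = -4 if Grass >= 1 else -2  [with Grass=-5]  = -2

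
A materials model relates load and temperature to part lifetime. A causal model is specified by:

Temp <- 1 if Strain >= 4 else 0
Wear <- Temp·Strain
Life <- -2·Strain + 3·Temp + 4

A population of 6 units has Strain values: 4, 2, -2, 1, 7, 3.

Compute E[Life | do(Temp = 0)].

-1

Under do(Temp=0), Temp's equation is replaced by Temp=0 for every unit. Per-unit Life: -4, 0, 8, 2, -10, -2. Mean = -1.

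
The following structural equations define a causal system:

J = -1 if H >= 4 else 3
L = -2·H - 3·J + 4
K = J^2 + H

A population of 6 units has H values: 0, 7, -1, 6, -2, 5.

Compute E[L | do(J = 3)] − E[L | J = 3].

-7

do(J=3) breaks J's dependence on H. With J=3 fixed, L across the units is -5, -19, -3, -17, -1, -15, mean -10.
E[L|J=3] averages over only the 3 units with J=3 (H = 0, -1, -2): L = -5, -3, -1, mean -3.
Difference = -10 − (-3) = -7.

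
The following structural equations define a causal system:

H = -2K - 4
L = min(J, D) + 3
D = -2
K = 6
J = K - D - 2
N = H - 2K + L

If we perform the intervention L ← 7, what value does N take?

Under do(L=7), the mechanism L = min(J, D) + 3 is discarded; L is fixed at 7.
H = -2K - 4  [with K=6]  = -16
N = H - 2K + L  [with H=-16, K=6, L=7]  = -21

-21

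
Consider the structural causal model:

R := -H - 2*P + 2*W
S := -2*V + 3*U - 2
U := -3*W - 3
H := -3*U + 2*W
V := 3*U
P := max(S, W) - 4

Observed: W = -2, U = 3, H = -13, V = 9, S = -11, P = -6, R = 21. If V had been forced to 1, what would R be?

7

The intervention breaks the incoming arrows to V: V := 3*U no longer applies, and V = 1.
U = -3*W - 3  [with W=-2]  = 3
H = -3*U + 2*W  [with U=3, W=-2]  = -13
S = -2*V + 3*U - 2  [with V=1, U=3]  = 5
P = max(S, W) - 4  [with S=5, W=-2]  = 1
R = -H - 2*P + 2*W  [with H=-13, P=1, W=-2]  = 7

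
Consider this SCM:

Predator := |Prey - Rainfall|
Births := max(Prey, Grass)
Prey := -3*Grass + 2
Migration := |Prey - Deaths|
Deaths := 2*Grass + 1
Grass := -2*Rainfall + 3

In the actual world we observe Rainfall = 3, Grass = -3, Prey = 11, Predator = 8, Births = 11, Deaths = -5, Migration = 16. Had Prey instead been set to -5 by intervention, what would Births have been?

do(Prey=-5) replaces the equation Prey := -3*Grass + 2 with the constant Prey = -5.
Grass = -2*Rainfall + 3  [with Rainfall=3]  = -3
Births = max(Prey, Grass)  [with Prey=-5, Grass=-3]  = -3

-3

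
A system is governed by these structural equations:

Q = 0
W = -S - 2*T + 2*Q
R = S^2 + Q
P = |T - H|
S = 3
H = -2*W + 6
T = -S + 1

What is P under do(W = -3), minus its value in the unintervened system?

The intervention breaks the incoming arrows to W: W = -S - 2*T + 2*Q no longer applies, and W = -3.
T = -S + 1  [with S=3]  = -2
H = -2*W + 6  [with W=-3]  = 12
P = |T - H|  [with T=-2, H=12]  = 14
Without intervention: T = -S + 1  [with S=3]  = -2; W = -S - 2*T + 2*Q  [with S=3, T=-2, Q=0]  = 1; H = -2*W + 6  [with W=1]  = 4; P = |T - H|  [with T=-2, H=4]  = 6.
Change = 14 − 6 = 8.

8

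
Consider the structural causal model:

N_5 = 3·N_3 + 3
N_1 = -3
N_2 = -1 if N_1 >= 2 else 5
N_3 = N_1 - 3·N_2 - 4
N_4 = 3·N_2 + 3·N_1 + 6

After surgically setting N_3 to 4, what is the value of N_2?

Under do(N_3=4), the mechanism N_3 = N_1 - 3·N_2 - 4 is discarded; N_3 is fixed at 4.
Since N_2 is not a descendant of the intervened variable, it is unaffected.
N_2 = -1 if N_1 >= 2 else 5  [with N_1=-3]  = 5

5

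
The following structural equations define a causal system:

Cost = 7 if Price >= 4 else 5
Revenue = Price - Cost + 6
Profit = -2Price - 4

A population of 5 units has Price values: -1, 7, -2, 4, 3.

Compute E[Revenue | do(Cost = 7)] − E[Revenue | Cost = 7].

-3.3

The intervention sets Cost=7 in all 5 units regardless of Price. Recomputing Revenue per unit gives -2, 6, -3, 3, 2; average 1.2.
Observing Cost=7 restricts to units where Cost's equation naturally yields 7: Price ∈ {7, 4}. In that subpopulation Revenue = 6, 3, mean 4.5.
Difference = 1.2 − 4.5 = -3.3.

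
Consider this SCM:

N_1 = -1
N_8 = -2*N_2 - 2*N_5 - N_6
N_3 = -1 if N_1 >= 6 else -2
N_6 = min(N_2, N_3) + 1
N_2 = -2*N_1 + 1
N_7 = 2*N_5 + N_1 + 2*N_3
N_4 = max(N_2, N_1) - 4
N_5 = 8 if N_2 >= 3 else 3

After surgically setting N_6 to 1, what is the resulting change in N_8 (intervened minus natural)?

-2

Intervening sets N_6 = 1 and removes its equation (N_6 = min(N_2, N_3) + 1).
N_2 = -2*N_1 + 1  [with N_1=-1]  = 3
N_5 = 8 if N_2 >= 3 else 3  [with N_2=3]  = 8
N_8 = -2*N_2 - 2*N_5 - N_6  [with N_2=3, N_5=8, N_6=1]  = -23
Without intervention: N_2 = -2*N_1 + 1  [with N_1=-1]  = 3; N_3 = -1 if N_1 >= 6 else -2  [with N_1=-1]  = -2; N_5 = 8 if N_2 >= 3 else 3  [with N_2=3]  = 8; N_6 = min(N_2, N_3) + 1  [with N_2=3, N_3=-2]  = -1; N_8 = -2*N_2 - 2*N_5 - N_6  [with N_2=3, N_5=8, N_6=-1]  = -21.
Change = -23 − (-21) = -2.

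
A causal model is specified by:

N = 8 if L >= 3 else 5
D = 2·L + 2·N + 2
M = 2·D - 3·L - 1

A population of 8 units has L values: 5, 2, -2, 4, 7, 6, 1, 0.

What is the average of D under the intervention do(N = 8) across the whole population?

Under do(N=8), N's equation is replaced by N=8 for every unit. Per-unit D: 28, 22, 14, 26, 32, 30, 20, 18. Mean = 23.75.

23.75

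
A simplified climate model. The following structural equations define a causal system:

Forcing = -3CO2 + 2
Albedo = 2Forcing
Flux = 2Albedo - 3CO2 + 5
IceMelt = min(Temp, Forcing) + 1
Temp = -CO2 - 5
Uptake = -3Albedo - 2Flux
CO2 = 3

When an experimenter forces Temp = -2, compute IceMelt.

-6

The intervention breaks the incoming arrows to Temp: Temp = -CO2 - 5 no longer applies, and Temp = -2.
Forcing = -3CO2 + 2  [with CO2=3]  = -7
IceMelt = min(Temp, Forcing) + 1  [with Temp=-2, Forcing=-7]  = -6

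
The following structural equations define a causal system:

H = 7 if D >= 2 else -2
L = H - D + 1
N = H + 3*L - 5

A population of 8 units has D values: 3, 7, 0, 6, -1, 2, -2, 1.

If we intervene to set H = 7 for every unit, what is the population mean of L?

6

Every unit gets H=7 under the intervention. L values become 5, 1, 8, 2, 9, 6, 10, 7; E[L|do(H=7)] = 6.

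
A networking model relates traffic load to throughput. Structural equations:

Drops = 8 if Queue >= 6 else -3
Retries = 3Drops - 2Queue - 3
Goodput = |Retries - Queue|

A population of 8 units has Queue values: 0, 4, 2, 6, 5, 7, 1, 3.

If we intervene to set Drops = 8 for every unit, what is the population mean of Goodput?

10.5

The intervention sets Drops=8 in all 8 units regardless of Queue. Recomputing Goodput per unit gives 21, 9, 15, 3, 6, 0, 18, 12; average 10.5.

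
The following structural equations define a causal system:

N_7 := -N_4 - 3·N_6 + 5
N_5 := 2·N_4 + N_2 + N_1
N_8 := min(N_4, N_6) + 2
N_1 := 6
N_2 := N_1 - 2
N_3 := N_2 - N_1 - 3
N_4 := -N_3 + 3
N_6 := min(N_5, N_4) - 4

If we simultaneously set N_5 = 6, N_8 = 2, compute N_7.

Setting N_5 = 6, N_8 = 2 by intervention discards those variables' equations.
N_2 = N_1 - 2  [with N_1=6]  = 4
N_3 = N_2 - N_1 - 3  [with N_2=4, N_1=6]  = -5
N_4 = -N_3 + 3  [with N_3=-5]  = 8
N_6 = min(N_5, N_4) - 4  [with N_5=6, N_4=8]  = 2
N_7 = -N_4 - 3·N_6 + 5  [with N_4=8, N_6=2]  = -9

-9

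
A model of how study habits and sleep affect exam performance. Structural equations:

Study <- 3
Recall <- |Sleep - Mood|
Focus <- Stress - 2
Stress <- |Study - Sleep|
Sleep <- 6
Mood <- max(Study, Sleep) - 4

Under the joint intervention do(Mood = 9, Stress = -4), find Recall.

The joint intervention fixes Mood = 9, Stress = -4, removing each variable's own equation.
Recall = |Sleep - Mood|  [with Sleep=6, Mood=9]  = 3

3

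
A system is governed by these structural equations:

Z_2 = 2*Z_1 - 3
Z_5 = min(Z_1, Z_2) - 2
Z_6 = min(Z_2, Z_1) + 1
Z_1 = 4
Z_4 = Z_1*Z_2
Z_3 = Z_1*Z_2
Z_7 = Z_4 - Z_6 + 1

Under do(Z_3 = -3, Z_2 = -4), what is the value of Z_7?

-12

The joint intervention fixes Z_3 = -3, Z_2 = -4, removing each variable's own equation.
Z_4 = Z_1*Z_2  [with Z_1=4, Z_2=-4]  = -16
Z_6 = min(Z_2, Z_1) + 1  [with Z_2=-4, Z_1=4]  = -3
Z_7 = Z_4 - Z_6 + 1  [with Z_4=-16, Z_6=-3]  = -12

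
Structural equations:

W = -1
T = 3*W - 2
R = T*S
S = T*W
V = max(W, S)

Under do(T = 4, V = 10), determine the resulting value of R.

Setting T = 4, V = 10 by intervention discards those variables' equations.
S = T*W  [with T=4, W=-1]  = -4
R = T*S  [with T=4, S=-4]  = -16

-16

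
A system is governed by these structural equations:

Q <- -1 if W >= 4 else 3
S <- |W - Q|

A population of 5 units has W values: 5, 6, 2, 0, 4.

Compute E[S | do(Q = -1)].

4.4

The intervention sets Q=-1 in all 5 units regardless of W. Recomputing S per unit gives 6, 7, 3, 1, 5; average 4.4.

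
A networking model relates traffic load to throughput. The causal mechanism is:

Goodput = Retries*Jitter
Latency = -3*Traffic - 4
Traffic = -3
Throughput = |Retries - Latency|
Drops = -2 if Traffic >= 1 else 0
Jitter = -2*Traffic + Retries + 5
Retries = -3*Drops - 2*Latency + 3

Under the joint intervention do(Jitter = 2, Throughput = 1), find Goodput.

Under do(Jitter = 2, Throughput = 1), each intervened variable's structural equation is replaced by its fixed value.
Latency = -3*Traffic - 4  [with Traffic=-3]  = 5
Drops = -2 if Traffic >= 1 else 0  [with Traffic=-3]  = 0
Retries = -3*Drops - 2*Latency + 3  [with Drops=0, Latency=5]  = -7
Goodput = Retries*Jitter  [with Retries=-7, Jitter=2]  = -14

-14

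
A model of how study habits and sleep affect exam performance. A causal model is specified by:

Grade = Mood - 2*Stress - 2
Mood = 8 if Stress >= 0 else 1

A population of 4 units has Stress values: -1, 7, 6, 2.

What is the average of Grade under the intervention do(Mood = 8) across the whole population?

The intervention sets Mood=8 in all 4 units regardless of Stress. Recomputing Grade per unit gives 8, -8, -6, 2; average -1.

-1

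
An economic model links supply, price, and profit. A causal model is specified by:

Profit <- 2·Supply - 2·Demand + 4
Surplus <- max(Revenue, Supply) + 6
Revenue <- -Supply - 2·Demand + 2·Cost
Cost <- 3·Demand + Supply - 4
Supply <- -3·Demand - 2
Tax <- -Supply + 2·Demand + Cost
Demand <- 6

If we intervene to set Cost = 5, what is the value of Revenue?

18

The intervention breaks the incoming arrows to Cost: Cost <- 3·Demand + Supply - 4 no longer applies, and Cost = 5.
Supply = -3·Demand - 2  [with Demand=6]  = -20
Revenue = -Supply - 2·Demand + 2·Cost  [with Supply=-20, Demand=6, Cost=5]  = 18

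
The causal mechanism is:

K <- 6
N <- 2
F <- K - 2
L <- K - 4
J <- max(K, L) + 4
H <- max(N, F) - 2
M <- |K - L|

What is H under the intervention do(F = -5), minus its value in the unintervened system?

-2

The intervention breaks the incoming arrows to F: F <- K - 2 no longer applies, and F = -5.
H = max(N, F) - 2  [with N=2, F=-5]  = 0
Without intervention: F = K - 2  [with K=6]  = 4; H = max(N, F) - 2  [with N=2, F=4]  = 2.
Change = 0 − 2 = -2.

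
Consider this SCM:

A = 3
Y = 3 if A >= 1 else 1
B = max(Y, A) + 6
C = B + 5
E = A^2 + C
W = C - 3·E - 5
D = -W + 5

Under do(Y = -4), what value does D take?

65

Under do(Y=-4), the mechanism Y = 3 if A >= 1 else 1 is discarded; Y is fixed at -4.
B = max(Y, A) + 6  [with Y=-4, A=3]  = 9
C = B + 5  [with B=9]  = 14
E = A^2 + C  [with A=3, C=14]  = 23
W = C - 3·E - 5  [with C=14, E=23]  = -60
D = -W + 5  [with W=-60]  = 65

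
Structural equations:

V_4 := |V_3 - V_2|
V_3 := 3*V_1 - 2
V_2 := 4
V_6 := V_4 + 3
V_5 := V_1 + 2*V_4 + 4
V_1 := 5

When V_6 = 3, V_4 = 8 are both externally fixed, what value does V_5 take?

25

Setting V_6 = 3, V_4 = 8 by intervention discards those variables' equations.
V_5 = V_1 + 2*V_4 + 4  [with V_1=5, V_4=8]  = 25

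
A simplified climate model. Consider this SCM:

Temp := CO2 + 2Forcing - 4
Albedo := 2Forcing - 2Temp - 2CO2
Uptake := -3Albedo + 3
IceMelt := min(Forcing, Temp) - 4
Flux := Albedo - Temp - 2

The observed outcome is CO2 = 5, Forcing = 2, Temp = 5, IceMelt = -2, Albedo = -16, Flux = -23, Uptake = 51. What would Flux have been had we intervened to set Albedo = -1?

The intervention breaks the incoming arrows to Albedo: Albedo := 2Forcing - 2Temp - 2CO2 no longer applies, and Albedo = -1.
Temp = CO2 + 2Forcing - 4  [with CO2=5, Forcing=2]  = 5
Flux = Albedo - Temp - 2  [with Albedo=-1, Temp=5]  = -8

-8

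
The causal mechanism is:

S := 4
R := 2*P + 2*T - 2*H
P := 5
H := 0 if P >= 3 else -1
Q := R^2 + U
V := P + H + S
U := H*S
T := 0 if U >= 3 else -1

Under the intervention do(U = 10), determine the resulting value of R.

10

Under do(U=10), the mechanism U := H*S is discarded; U is fixed at 10.
H = 0 if P >= 3 else -1  [with P=5]  = 0
T = 0 if U >= 3 else -1  [with U=10]  = 0
R = 2*P + 2*T - 2*H  [with P=5, T=0, H=0]  = 10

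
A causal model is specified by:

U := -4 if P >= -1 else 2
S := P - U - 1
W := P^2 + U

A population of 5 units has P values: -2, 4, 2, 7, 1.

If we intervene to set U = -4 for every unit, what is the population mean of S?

5.4

The intervention sets U=-4 in all 5 units regardless of P. Recomputing S per unit gives 1, 7, 5, 10, 4; average 5.4.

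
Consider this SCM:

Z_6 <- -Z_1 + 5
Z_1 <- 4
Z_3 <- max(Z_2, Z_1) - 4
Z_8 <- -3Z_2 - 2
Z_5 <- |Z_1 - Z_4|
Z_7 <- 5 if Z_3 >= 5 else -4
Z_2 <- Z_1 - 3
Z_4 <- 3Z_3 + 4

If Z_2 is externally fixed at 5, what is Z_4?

Under do(Z_2=5), the mechanism Z_2 <- Z_1 - 3 is discarded; Z_2 is fixed at 5.
Z_3 = max(Z_2, Z_1) - 4  [with Z_2=5, Z_1=4]  = 1
Z_4 = 3Z_3 + 4  [with Z_3=1]  = 7

7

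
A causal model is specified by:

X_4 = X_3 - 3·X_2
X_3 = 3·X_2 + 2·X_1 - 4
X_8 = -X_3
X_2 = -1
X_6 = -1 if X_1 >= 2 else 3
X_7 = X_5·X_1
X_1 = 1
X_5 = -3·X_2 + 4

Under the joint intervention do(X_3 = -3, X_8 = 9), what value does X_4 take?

0

The joint intervention fixes X_3 = -3, X_8 = 9, removing each variable's own equation.
X_4 = X_3 - 3·X_2  [with X_3=-3, X_2=-1]  = 0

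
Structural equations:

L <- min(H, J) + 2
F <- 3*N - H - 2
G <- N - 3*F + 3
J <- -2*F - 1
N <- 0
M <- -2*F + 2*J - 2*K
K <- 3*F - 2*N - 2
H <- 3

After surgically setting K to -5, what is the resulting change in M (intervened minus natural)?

-24

Under do(K=-5), the mechanism K <- 3*F - 2*N - 2 is discarded; K is fixed at -5.
F = 3*N - H - 2  [with N=0, H=3]  = -5
J = -2*F - 1  [with F=-5]  = 9
M = -2*F + 2*J - 2*K  [with F=-5, J=9, K=-5]  = 38
Without intervention: F = 3*N - H - 2  [with N=0, H=3]  = -5; J = -2*F - 1  [with F=-5]  = 9; K = 3*F - 2*N - 2  [with F=-5, N=0]  = -17; M = -2*F + 2*J - 2*K  [with F=-5, J=9, K=-17]  = 62.
Change = 38 − 62 = -24.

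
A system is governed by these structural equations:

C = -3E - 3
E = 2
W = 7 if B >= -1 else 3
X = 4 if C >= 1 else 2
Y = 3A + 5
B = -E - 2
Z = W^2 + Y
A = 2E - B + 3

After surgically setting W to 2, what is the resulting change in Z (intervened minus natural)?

do(W=2) replaces the equation W = 7 if B >= -1 else 3 with the constant W = 2.
B = -E - 2  [with E=2]  = -4
A = 2E - B + 3  [with E=2, B=-4]  = 11
Y = 3A + 5  [with A=11]  = 38
Z = W^2 + Y  [with W=2, Y=38]  = 42
Without intervention: B = -E - 2  [with E=2]  = -4; A = 2E - B + 3  [with E=2, B=-4]  = 11; W = 7 if B >= -1 else 3  [with B=-4]  = 3; Y = 3A + 5  [with A=11]  = 38; Z = W^2 + Y  [with W=3, Y=38]  = 47.
Change = 42 − 47 = -5.

-5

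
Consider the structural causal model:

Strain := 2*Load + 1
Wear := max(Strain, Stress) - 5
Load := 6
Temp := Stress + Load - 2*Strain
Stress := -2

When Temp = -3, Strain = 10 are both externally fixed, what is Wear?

5

The joint intervention fixes Temp = -3, Strain = 10, removing each variable's own equation.
Wear = max(Strain, Stress) - 5  [with Strain=10, Stress=-2]  = 5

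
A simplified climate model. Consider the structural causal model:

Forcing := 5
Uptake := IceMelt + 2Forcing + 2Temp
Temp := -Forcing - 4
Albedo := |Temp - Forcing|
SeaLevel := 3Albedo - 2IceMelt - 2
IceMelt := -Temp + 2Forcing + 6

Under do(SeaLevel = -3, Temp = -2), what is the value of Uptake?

The joint intervention fixes SeaLevel = -3, Temp = -2, removing each variable's own equation.
IceMelt = -Temp + 2Forcing + 6  [with Temp=-2, Forcing=5]  = 18
Uptake = IceMelt + 2Forcing + 2Temp  [with IceMelt=18, Forcing=5, Temp=-2]  = 24

24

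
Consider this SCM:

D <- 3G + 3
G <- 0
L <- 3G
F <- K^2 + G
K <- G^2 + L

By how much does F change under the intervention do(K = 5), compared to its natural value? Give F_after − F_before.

25

The intervention breaks the incoming arrows to K: K <- G^2 + L no longer applies, and K = 5.
F = K^2 + G  [with K=5, G=0]  = 25
Without intervention: L = 3G  [with G=0]  = 0; K = G^2 + L  [with G=0, L=0]  = 0; F = K^2 + G  [with K=0, G=0]  = 0.
Change = 25 − 0 = 25.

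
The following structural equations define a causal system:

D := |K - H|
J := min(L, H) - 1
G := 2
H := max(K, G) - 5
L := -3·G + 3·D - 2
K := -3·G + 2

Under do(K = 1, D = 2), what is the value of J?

-4

The joint intervention fixes K = 1, D = 2, removing each variable's own equation.
H = max(K, G) - 5  [with K=1, G=2]  = -3
L = -3·G + 3·D - 2  [with G=2, D=2]  = -2
J = min(L, H) - 1  [with L=-2, H=-3]  = -4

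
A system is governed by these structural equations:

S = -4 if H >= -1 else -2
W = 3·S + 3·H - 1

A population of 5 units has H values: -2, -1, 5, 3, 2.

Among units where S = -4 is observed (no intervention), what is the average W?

-6.25

Conditioning on S=-4 selects the 4 unit(s) with H ∈ {-1, 5, 3, 2}. Their W values: -16, 2, -4, -7. Mean = -6.25.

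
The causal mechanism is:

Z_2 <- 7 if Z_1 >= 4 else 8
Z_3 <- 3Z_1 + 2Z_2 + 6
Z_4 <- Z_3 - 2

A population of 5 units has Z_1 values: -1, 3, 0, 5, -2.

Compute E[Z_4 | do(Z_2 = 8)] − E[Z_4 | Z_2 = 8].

Every unit gets Z_2=8 under the intervention. Z_4 values become 17, 29, 20, 35, 14; E[Z_4|do(Z_2=8)] = 23.
E[Z_4|Z_2=8] averages over only the 4 units with Z_2=8 (Z_1 = -1, 3, 0, -2): Z_4 = 17, 29, 20, 14, mean 20.
Difference = 23 − 20 = 3.

3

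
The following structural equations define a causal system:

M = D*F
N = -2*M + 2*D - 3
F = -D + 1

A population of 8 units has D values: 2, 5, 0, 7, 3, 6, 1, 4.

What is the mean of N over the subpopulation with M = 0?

-2

Conditioning on M=0 selects the 2 unit(s) with D ∈ {0, 1}. Their N values: -3, -1. Mean = -2.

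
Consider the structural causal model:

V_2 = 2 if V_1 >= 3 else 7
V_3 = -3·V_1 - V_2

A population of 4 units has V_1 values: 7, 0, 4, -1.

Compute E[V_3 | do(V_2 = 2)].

The intervention sets V_2=2 in all 4 units regardless of V_1. Recomputing V_3 per unit gives -23, -2, -14, 1; average -9.5.

-9.5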